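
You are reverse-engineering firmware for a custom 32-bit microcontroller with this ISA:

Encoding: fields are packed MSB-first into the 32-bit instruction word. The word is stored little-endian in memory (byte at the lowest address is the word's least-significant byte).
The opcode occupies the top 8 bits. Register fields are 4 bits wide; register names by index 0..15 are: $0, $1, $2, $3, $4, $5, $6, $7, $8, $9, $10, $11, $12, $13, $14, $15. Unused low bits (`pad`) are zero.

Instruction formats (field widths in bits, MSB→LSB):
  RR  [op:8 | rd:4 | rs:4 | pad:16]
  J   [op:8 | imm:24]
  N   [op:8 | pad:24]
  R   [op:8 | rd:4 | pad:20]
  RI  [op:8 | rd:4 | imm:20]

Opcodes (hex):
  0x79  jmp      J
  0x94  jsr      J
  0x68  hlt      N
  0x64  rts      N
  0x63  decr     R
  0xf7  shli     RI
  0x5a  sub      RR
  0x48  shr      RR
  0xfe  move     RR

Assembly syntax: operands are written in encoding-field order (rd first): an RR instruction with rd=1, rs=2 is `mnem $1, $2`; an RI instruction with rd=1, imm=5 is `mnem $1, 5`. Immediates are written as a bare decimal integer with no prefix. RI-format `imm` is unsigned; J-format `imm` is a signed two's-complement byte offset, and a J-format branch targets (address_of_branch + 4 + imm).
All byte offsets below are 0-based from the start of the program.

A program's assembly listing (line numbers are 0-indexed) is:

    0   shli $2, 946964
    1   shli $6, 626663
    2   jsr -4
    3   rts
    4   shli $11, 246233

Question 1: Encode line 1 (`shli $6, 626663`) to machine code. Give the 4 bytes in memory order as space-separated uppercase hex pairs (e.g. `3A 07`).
line 1 (shli): pack op=0xf7:8|rd=6:4|imm=626663:20 = 0xf7698fe7; little→ e7 8f 69 f7

E7 8F 69 F7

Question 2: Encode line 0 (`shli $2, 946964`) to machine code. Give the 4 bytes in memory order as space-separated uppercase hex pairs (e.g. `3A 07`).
L0: shli op=0xf7:8|rd=2:4|imm=946964:20 ⇒ 0xf72e7314 ⇒ little 14 73 2e f7

14 73 2E F7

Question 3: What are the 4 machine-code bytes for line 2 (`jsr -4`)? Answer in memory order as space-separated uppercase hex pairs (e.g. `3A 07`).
line 2 (jsr): pack op=0x94:8|imm=-4:24 = 0x94fffffc; little→ fc ff ff 94

FC FF FF 94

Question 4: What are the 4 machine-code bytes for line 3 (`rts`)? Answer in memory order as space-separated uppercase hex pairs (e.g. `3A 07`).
00 00 00 64

3. rts fields op=0x64:8|pad=0:24 → word 64000000h → 00 00 00 64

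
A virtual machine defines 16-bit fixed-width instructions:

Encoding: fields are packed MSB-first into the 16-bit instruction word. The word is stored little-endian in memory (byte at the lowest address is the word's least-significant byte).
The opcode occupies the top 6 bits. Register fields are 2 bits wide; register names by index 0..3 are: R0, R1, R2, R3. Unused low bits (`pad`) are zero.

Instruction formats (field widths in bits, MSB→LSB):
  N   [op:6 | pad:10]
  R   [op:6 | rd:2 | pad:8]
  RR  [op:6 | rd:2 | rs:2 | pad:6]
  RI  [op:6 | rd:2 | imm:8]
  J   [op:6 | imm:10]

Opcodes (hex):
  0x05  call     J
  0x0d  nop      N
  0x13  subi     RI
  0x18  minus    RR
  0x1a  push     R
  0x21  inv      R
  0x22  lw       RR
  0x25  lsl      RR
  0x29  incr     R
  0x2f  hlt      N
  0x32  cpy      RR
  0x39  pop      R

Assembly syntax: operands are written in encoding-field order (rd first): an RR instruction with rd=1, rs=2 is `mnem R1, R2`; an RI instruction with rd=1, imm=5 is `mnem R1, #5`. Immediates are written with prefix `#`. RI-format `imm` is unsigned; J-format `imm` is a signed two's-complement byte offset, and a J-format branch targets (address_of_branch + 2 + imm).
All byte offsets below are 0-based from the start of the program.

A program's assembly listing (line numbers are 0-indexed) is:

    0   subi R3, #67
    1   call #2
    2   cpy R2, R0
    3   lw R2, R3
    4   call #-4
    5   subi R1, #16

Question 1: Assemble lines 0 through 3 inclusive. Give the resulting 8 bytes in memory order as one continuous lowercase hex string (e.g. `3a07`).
line 0 (subi): pack op=0x13:6|rd=3:2|imm=67:8 = 0x4f43; little→ 43 4f
line 1 (call): pack op=0x5:6|imm=2:10 = 0x1402; little→ 02 14
line 2 (cpy): pack op=0x32:6|rd=2:2|rs=0:2|pad=0:6 = 0xca00; little→ 00 ca
line 3 (lw): pack op=0x22:6|rd=2:2|rs=3:2|pad=0:6 = 0x8ac0; little→ c0 8a

434f021400cac08a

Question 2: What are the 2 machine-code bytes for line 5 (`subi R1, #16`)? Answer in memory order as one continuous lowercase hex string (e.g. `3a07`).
104d

5. subi fields op=0x13:6|rd=1:2|imm=16:8 → word 4d10h → 10 4d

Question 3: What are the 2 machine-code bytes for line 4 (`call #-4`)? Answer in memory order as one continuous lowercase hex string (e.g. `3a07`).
fc17

4. call fields op=0x5:6|imm=-4:10 → word 17fch → fc 17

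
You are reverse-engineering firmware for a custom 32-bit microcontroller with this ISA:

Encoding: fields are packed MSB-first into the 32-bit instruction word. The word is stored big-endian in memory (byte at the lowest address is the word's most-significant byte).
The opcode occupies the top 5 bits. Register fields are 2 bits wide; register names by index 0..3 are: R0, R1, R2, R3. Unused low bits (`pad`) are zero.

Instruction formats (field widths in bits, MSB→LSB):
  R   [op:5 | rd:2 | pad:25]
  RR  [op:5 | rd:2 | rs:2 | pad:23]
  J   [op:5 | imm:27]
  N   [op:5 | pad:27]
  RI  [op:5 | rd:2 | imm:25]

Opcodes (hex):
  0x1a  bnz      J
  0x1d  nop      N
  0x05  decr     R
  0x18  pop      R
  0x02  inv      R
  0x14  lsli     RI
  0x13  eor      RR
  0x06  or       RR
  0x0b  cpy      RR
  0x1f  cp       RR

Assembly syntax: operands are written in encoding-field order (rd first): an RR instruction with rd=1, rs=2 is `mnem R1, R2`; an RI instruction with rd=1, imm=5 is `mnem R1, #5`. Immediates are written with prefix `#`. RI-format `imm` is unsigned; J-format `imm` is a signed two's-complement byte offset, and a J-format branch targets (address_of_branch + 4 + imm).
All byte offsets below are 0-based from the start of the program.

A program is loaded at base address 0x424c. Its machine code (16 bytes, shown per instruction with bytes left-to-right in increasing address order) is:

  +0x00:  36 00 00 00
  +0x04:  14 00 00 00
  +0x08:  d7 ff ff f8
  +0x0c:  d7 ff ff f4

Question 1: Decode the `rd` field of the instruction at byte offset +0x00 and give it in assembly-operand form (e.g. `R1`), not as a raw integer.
off 0x00: read 36 00 00 00 as big → 0x36000000
  top 5b → 0x6 → or [RR]
  rd: (w>>25)&0x3=0x3 → R3
  rs: (w>>23)&0x3=0x0 → R0

R3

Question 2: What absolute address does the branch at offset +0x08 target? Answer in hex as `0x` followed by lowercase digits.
+0x08: d7 ff ff f8 ⇒ word 0xd7fffff8 (big)
  op=0xd7fffff8>>27=0x1a ⇒ bnz (J)
  [26:0] imm=134217720 (s27→-8) = #-8
  target = base 0x424c + off 0x08 + 4 + imm -8 = 0x4250

0x4250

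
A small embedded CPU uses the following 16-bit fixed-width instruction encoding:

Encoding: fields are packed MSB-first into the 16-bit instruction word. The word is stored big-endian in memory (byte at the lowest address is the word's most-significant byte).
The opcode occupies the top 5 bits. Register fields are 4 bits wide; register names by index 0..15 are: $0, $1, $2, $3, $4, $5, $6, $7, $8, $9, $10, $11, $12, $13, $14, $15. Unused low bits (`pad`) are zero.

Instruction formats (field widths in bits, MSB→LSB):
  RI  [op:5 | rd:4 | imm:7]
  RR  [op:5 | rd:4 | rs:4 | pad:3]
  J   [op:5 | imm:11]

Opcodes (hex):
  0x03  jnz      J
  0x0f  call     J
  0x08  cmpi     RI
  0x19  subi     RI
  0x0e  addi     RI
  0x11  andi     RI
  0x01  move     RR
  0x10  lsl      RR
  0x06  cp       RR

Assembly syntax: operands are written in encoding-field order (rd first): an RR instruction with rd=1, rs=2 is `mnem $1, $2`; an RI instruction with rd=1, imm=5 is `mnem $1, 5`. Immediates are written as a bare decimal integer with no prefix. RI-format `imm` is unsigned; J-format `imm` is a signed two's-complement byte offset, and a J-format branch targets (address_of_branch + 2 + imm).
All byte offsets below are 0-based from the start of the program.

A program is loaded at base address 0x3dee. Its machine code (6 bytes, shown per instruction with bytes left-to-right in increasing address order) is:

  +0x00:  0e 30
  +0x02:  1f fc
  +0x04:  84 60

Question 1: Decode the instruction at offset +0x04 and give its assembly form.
lsl $8, $12

@+04  big-endian(84 60) = 0x8460
  op=0x8460>>11=0x10 ⇒ lsl (RR)
  [10:7] rd=8 = $8
  [6:3] rs=12 = $12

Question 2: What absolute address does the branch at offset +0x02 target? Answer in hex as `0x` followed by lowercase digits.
[02] 1f fc → 0x1ffc
  opcode bits[15:11]=0x3: jnz/J
  [10:0] imm=2044 (s11→-4) = -4
  target = base 0x3dee + off 0x02 + 2 + imm -4 = 0x3dee

0x3dee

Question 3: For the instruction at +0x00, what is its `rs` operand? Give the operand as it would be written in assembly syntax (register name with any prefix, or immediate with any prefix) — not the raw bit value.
$6

@+00  big-endian(0e 30) = 0x0e30
  opcode bits[15:11]=0x1: move/RR
  rd: (w>>7)&0xf=0xc → $12
  rs: (w>>3)&0xf=0x6 → $6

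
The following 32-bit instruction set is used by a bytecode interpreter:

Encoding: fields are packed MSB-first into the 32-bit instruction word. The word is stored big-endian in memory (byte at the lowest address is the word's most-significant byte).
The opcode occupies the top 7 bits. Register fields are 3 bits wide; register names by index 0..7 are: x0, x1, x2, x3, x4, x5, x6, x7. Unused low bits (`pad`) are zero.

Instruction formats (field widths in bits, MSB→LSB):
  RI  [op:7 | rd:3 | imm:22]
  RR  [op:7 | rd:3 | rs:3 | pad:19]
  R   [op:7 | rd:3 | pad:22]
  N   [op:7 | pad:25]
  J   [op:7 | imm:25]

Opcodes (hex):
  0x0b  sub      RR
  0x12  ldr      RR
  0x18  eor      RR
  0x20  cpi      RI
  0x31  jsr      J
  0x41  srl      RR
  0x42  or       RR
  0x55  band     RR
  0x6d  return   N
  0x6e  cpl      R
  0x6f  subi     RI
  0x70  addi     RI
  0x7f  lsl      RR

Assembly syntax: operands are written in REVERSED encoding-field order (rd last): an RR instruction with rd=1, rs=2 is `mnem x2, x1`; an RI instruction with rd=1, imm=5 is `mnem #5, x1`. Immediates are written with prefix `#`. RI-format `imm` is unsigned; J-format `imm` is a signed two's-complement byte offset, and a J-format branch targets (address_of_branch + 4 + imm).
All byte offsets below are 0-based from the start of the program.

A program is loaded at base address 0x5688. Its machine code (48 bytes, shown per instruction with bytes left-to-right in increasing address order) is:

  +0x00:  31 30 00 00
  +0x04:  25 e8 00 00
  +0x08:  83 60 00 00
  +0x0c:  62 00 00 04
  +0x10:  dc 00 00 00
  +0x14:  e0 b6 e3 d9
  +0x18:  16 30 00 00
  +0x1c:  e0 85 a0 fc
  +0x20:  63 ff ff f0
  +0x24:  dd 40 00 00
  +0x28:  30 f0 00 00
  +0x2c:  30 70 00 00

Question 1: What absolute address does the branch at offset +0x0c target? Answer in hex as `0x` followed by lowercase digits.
+0x0c: 62 00 00 04 ⇒ word 0x62000004 (big)
  op=0x62000004>>25=0x31 ⇒ jsr (J)
  imm@[24:0]=0x4 ⇒ #4
  target = base 0x5688 + off 0x0c + 4 + imm 4 = 0x569c

0x569c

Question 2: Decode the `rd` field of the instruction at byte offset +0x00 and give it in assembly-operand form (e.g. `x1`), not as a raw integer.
off 0x00: read 31 30 00 00 as big → 0x31300000
  opcode bits[31:25]=0x18: eor/RR
  rd: (w>>22)&0x7=0x4 → x4
  rs: (w>>19)&0x7=0x6 → x6

x4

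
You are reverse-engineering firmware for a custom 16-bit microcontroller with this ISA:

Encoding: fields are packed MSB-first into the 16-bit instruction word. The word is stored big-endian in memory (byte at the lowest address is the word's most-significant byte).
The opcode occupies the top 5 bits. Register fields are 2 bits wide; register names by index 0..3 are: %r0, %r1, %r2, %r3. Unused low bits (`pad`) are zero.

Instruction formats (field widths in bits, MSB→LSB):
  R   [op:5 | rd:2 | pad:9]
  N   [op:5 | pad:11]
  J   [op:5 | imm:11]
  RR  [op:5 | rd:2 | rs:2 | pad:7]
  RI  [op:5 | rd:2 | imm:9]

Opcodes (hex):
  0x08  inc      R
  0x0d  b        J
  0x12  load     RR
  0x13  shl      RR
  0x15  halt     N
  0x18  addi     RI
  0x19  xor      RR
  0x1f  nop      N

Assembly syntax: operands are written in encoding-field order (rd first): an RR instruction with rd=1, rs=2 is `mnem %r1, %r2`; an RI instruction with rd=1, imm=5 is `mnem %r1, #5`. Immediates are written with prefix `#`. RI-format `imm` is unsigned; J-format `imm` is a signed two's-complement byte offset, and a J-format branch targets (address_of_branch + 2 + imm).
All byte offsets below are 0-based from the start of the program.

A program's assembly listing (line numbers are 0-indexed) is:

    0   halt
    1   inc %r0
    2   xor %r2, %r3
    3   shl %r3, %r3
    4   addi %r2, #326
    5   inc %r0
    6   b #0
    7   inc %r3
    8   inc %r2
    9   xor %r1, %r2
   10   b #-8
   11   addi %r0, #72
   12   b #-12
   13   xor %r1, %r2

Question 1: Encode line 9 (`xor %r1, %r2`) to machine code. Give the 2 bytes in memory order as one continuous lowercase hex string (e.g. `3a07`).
L9: xor op=0x19:5|rd=1:2|rs=2:2|pad=0:7 ⇒ 0xcb00 ⇒ big cb 00

cb00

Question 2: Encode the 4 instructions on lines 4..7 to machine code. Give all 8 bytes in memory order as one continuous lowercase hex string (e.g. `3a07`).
4. addi fields op=0x18:5|rd=2:2|imm=326:9 → word c546h → c5 46
5. inc fields op=0x8:5|rd=0:2|pad=0:9 → word 4000h → 40 00
6. b fields op=0xd:5|imm=0:11 → word 6800h → 68 00
7. inc fields op=0x8:5|rd=3:2|pad=0:9 → word 4600h → 46 00

c546400068004600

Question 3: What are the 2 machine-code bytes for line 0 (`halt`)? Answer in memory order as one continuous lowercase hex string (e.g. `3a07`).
line 0 (halt): pack op=0x15:5|pad=0:11 = 0xa800; big→ a8 00

a800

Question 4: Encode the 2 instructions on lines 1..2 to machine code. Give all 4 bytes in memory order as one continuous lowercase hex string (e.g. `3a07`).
L1: inc op=0x8:5|rd=0:2|pad=0:9 ⇒ 0x4000 ⇒ big 40 00
L2: xor op=0x19:5|rd=2:2|rs=3:2|pad=0:7 ⇒ 0xcd80 ⇒ big cd 80

4000cd80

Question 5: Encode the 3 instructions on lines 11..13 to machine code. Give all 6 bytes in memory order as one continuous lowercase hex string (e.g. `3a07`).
c0486ff4cb00

L11: addi op=0x18:5|rd=0:2|imm=72:9 ⇒ 0xc048 ⇒ big c0 48
L12: b op=0xd:5|imm=-12:11 ⇒ 0x6ff4 ⇒ big 6f f4
L13: xor op=0x19:5|rd=1:2|rs=2:2|pad=0:7 ⇒ 0xcb00 ⇒ big cb 00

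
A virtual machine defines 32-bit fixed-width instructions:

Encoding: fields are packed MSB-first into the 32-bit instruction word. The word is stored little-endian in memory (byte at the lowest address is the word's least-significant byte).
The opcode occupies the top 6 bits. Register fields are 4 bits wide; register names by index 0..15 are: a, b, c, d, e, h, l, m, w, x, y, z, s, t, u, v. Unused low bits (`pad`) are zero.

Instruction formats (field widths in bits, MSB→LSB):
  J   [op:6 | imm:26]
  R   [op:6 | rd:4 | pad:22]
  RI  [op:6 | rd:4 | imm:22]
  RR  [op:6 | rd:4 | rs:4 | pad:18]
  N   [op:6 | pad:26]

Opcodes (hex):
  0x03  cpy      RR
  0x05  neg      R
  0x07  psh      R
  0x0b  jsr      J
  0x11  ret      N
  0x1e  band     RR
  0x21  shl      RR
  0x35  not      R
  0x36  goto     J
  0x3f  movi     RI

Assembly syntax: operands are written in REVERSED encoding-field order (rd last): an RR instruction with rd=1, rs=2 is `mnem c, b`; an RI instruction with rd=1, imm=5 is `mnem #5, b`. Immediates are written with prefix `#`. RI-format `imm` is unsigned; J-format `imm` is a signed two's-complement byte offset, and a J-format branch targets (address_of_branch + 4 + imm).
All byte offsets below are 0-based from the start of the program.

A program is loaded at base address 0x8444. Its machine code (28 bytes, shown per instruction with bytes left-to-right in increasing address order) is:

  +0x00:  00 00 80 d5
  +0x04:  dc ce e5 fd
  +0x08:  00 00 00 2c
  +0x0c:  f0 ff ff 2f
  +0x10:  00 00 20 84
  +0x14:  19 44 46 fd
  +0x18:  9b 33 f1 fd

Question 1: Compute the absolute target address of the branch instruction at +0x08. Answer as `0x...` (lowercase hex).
+0x08: 00 00 00 2c ⇒ word 0x2c000000 (little)
  top 6b → 0xb → jsr [J]
  imm: (w>>0)&0x3ffffff=0x0 → #0
  target = base 0x8444 + off 0x08 + 4 + imm 0 = 0x8450

0x8450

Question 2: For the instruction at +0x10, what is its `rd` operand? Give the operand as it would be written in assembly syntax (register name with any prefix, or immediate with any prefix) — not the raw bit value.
a

[10] 00 00 20 84 → 0x84200000
  opcode bits[31:26]=0x21: shl/RR
  rd: (w>>22)&0xf=0x0 → a
  rs: (w>>18)&0xf=0x8 → w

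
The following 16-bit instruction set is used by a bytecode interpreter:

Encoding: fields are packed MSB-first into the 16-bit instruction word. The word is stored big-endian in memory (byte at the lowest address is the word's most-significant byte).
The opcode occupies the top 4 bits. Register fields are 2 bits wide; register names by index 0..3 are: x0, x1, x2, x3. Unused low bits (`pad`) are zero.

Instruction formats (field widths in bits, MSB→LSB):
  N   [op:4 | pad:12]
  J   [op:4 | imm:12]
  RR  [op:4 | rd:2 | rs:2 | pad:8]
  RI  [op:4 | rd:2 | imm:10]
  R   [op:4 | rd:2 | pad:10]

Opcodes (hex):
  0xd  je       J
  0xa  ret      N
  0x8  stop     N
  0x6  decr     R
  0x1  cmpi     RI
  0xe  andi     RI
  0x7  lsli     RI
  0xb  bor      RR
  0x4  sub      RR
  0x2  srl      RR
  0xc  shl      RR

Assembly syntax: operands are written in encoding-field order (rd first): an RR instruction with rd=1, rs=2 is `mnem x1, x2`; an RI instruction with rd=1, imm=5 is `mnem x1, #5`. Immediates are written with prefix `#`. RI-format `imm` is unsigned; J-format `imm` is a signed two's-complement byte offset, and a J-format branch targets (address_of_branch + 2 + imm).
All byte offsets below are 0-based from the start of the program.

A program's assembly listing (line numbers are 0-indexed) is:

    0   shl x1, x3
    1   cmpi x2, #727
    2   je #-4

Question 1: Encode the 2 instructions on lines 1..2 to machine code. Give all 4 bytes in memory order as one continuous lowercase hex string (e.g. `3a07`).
1ad7dffc

L1: cmpi op=0x1:4|rd=2:2|imm=727:10 ⇒ 0x1ad7 ⇒ big 1a d7
L2: je op=0xd:4|imm=-4:12 ⇒ 0xdffc ⇒ big df fc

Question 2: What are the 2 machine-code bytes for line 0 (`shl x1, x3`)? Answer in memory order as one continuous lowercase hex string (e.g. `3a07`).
c700

line 0 (shl): pack op=0xc:4|rd=1:2|rs=3:2|pad=0:8 = 0xc700; big→ c7 00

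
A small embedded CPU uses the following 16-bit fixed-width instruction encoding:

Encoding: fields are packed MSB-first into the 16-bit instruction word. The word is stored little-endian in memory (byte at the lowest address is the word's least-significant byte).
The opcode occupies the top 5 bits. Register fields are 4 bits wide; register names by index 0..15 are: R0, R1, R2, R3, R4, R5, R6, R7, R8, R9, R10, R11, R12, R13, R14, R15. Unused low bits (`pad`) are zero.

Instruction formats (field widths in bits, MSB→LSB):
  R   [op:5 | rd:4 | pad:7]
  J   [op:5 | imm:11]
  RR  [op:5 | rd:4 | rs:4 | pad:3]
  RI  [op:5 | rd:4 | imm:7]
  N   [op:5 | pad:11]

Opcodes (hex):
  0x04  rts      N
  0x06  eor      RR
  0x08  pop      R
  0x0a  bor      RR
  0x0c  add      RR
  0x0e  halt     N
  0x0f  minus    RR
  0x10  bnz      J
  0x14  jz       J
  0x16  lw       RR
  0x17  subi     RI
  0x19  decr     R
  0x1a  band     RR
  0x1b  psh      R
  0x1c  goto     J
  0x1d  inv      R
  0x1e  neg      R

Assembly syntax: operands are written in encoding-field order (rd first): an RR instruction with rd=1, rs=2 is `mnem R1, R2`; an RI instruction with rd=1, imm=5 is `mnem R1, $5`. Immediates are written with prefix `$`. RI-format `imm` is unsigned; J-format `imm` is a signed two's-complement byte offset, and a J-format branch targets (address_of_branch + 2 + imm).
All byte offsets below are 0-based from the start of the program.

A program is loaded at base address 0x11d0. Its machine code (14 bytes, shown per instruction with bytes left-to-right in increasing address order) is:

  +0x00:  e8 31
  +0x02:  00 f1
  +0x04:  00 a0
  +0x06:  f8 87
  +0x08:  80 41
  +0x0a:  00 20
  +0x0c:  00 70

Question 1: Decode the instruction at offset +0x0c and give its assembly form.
halt

+0x0c: 00 70 ⇒ word 0x7000 (little)
  opcode bits[15:11]=0xe: halt/N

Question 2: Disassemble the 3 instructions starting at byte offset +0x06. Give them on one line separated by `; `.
[06] f8 87 → 0x87f8
  top 5b → 0x10 → bnz [J]
  imm@[10:0]=0x7f8 (s11→-8) ⇒ $-8
[08] 80 41 → 0x4180
  top 5b → 0x8 → pop [R]
  rd@[10:7]=0x3 ⇒ R3
[0a] 00 20 → 0x2000
  top 5b → 0x4 → rts [N]

bnz $-8; pop R3; rts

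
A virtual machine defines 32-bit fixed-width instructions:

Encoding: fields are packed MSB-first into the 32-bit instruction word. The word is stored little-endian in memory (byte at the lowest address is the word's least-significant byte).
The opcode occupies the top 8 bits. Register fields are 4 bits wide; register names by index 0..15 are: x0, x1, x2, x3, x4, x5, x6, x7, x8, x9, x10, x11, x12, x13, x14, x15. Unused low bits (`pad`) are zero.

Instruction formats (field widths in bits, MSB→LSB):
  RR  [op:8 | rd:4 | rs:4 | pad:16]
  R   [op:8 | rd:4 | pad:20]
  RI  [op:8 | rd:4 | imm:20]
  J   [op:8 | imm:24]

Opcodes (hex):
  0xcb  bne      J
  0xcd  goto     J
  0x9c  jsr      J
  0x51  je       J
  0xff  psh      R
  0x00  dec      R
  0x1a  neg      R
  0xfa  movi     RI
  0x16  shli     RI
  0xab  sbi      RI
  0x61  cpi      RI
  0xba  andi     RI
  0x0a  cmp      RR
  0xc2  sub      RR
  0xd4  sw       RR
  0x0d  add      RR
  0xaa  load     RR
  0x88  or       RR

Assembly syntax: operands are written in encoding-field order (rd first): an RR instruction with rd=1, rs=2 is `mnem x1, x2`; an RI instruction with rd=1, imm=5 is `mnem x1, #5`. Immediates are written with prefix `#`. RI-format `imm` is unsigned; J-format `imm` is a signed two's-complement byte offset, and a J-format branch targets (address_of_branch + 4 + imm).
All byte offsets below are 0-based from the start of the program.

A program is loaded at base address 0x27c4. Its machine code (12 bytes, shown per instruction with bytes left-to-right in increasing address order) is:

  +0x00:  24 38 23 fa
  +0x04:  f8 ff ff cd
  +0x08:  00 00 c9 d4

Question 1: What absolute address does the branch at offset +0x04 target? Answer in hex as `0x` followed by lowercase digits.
+0x04: f8 ff ff cd ⇒ word 0xcdfffff8 (little)
  opcode bits[31:24]=0xcd: goto/J
  imm@[23:0]=0xfffff8 (s24→-8) ⇒ #-8
  target = base 0x27c4 + off 0x04 + 4 + imm -8 = 0x27c4

0x27c4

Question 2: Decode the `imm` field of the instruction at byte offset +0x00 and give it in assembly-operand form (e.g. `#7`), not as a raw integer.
#210980

[00] 24 38 23 fa → 0xfa233824
  top 8b → 0xfa → movi [RI]
  rd@[23:20]=0x2 ⇒ x2
  imm@[19:0]=0x33824 ⇒ #210980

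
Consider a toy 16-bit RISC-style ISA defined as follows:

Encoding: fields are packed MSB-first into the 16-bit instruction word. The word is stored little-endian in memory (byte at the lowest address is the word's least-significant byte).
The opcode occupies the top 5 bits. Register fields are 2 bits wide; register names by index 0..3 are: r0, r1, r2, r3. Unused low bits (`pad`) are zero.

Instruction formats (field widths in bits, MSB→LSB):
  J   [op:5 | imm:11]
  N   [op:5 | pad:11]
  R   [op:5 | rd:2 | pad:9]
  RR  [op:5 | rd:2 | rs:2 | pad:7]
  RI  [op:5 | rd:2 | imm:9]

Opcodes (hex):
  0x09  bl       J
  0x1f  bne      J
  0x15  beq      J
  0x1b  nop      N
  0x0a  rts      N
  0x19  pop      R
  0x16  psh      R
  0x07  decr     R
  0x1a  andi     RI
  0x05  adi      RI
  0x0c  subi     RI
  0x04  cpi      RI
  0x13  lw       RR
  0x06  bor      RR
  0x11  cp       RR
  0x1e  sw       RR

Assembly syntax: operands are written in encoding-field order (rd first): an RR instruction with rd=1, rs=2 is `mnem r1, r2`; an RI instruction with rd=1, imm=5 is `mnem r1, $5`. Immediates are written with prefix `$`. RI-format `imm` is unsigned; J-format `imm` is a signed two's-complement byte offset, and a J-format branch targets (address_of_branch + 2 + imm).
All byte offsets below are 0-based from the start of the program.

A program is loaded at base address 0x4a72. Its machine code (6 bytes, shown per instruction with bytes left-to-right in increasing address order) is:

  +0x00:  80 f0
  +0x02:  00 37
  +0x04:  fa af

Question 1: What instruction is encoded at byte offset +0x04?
[04] fa af → 0xaffa
  top 5b → 0x15 → beq [J]
  imm@[10:0]=0x7fa (s11→-6) ⇒ $-6

beq $-6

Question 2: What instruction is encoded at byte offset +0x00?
sw r0, r1

@+00  little-endian(80 f0) = 0xf080
  opcode bits[15:11]=0x1e: sw/RR
  [10:9] rd=0 = r0
  [8:7] rs=1 = r1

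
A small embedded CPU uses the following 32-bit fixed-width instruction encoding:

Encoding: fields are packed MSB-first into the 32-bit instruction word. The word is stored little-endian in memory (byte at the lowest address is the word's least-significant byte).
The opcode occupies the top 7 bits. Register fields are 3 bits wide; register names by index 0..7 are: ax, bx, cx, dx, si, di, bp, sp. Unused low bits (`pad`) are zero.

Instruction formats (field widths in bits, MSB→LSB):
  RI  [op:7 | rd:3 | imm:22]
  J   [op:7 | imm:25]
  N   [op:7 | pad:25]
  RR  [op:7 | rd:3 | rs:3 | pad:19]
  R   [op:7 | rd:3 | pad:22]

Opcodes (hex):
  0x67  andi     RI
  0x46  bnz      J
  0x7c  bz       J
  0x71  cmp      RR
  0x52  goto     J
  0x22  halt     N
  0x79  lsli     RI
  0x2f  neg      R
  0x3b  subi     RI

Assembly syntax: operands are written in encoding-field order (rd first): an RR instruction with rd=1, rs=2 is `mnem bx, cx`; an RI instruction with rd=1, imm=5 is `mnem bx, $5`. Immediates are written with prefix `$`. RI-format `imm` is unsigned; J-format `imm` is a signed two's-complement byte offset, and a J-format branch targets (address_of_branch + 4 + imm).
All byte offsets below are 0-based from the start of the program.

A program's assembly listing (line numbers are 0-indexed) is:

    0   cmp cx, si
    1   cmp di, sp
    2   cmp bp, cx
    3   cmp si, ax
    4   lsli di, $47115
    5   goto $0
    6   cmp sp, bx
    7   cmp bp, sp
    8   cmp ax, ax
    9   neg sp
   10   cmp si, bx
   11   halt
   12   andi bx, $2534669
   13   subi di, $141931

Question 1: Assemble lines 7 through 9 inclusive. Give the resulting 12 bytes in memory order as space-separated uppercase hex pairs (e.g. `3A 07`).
line 7 (cmp): pack op=0x71:7|rd=6:3|rs=7:3|pad=0:19 = 0xe3b80000; little→ 00 00 b8 e3
line 8 (cmp): pack op=0x71:7|rd=0:3|rs=0:3|pad=0:19 = 0xe2000000; little→ 00 00 00 e2
line 9 (neg): pack op=0x2f:7|rd=7:3|pad=0:22 = 0x5fc00000; little→ 00 00 c0 5f

00 00 B8 E3 00 00 00 E2 00 00 C0 5F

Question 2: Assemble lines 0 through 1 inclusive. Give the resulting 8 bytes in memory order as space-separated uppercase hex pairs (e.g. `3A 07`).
0. cmp fields op=0x71:7|rd=2:3|rs=4:3|pad=0:19 → word e2a00000h → 00 00 a0 e2
1. cmp fields op=0x71:7|rd=5:3|rs=7:3|pad=0:19 → word e3780000h → 00 00 78 e3

00 00 A0 E2 00 00 78 E3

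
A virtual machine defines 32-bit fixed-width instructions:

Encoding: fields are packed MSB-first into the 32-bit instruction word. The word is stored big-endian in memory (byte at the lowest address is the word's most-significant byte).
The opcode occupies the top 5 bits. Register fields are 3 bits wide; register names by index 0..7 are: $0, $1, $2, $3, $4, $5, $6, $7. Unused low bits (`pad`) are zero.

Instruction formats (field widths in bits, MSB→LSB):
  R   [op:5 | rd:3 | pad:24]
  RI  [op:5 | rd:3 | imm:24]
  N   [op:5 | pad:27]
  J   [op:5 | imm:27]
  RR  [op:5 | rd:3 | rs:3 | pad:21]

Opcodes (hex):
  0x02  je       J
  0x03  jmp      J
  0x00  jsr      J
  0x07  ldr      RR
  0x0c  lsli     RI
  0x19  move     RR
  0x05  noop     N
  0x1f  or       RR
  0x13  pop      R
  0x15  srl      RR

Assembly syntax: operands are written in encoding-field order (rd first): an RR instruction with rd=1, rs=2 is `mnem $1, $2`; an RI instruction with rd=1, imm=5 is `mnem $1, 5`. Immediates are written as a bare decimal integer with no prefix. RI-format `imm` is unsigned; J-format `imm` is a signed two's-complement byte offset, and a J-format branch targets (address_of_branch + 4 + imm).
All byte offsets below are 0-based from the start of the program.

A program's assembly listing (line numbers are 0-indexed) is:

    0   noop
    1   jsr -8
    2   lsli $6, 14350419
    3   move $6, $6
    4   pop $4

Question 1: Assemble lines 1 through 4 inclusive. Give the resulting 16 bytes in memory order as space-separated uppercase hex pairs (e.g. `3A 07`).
07 FF FF F8 66 DA F8 53 CE C0 00 00 9C 00 00 00

L1: jsr op=0x0:5|imm=-8:27 ⇒ 0x07fffff8 ⇒ big 07 ff ff f8
L2: lsli op=0xc:5|rd=6:3|imm=14350419:24 ⇒ 0x66daf853 ⇒ big 66 da f8 53
L3: move op=0x19:5|rd=6:3|rs=6:3|pad=0:21 ⇒ 0xcec00000 ⇒ big ce c0 00 00
L4: pop op=0x13:5|rd=4:3|pad=0:24 ⇒ 0x9c000000 ⇒ big 9c 00 00 00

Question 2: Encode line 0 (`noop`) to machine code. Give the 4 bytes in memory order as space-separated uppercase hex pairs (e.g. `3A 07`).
28 00 00 00

line 0 (noop): pack op=0x5:5|pad=0:27 = 0x28000000; big→ 28 00 00 00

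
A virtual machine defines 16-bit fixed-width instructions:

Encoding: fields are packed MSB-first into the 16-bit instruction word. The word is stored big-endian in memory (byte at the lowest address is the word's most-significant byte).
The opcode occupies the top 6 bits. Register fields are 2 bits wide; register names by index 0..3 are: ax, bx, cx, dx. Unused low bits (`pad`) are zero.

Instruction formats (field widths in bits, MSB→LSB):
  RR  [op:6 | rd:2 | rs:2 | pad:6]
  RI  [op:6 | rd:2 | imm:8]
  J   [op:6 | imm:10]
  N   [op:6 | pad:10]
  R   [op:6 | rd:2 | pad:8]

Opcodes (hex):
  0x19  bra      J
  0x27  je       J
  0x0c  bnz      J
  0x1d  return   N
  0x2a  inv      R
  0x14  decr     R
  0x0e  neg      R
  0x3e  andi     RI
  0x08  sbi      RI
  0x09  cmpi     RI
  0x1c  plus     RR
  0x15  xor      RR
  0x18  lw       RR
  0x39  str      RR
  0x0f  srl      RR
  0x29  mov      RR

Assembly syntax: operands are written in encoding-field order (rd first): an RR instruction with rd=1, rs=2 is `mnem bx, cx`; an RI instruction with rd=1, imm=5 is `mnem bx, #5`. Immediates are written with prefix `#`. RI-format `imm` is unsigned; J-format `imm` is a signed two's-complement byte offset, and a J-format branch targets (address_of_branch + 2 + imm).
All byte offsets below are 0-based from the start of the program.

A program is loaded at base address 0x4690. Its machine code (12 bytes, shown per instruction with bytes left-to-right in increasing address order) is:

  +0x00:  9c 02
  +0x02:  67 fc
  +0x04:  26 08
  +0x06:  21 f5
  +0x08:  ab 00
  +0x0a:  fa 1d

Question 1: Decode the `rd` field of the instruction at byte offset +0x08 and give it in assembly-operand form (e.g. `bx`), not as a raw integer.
dx

+0x08: ab 00 ⇒ word 0xab00 (big)
  top 6b → 0x2a → inv [R]
  rd: (w>>8)&0x3=0x3 → dx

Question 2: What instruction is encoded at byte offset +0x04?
[04] 26 08 → 0x2608
  op=0x2608>>10=0x9 ⇒ cmpi (RI)
  rd: (w>>8)&0x3=0x2 → cx
  imm: (w>>0)&0xff=0x8 → #8

cmpi cx, #8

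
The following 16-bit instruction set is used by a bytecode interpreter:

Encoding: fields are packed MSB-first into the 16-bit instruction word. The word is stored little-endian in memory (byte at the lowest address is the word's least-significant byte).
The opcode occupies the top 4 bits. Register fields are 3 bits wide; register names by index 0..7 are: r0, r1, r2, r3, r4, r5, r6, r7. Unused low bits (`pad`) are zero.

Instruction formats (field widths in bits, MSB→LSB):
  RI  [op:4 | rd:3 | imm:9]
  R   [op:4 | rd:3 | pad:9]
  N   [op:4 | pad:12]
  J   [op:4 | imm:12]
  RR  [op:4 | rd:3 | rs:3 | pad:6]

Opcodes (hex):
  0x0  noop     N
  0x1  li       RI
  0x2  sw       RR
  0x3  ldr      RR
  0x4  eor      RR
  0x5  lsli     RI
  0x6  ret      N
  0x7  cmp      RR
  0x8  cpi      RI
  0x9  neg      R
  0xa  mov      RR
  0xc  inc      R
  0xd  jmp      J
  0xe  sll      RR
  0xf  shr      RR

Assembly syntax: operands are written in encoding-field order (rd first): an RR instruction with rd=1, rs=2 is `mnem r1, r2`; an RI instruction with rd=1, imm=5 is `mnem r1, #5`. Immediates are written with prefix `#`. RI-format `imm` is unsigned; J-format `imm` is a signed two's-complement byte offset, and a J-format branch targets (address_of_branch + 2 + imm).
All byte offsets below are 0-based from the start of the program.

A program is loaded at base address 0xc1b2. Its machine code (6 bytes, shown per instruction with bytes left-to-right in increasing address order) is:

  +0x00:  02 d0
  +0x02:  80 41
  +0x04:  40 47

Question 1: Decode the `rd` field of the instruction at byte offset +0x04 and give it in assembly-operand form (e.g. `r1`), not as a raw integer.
r3

[04] 40 47 → 0x4740
  op=0x4740>>12=0x4 ⇒ eor (RR)
  rd@[11:9]=0x3 ⇒ r3
  rs@[8:6]=0x5 ⇒ r5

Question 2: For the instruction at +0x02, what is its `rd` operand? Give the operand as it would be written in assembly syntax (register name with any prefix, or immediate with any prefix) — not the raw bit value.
[02] 80 41 → 0x4180
  opcode bits[15:12]=0x4: eor/RR
  rd@[11:9]=0x0 ⇒ r0
  rs@[8:6]=0x6 ⇒ r6

r0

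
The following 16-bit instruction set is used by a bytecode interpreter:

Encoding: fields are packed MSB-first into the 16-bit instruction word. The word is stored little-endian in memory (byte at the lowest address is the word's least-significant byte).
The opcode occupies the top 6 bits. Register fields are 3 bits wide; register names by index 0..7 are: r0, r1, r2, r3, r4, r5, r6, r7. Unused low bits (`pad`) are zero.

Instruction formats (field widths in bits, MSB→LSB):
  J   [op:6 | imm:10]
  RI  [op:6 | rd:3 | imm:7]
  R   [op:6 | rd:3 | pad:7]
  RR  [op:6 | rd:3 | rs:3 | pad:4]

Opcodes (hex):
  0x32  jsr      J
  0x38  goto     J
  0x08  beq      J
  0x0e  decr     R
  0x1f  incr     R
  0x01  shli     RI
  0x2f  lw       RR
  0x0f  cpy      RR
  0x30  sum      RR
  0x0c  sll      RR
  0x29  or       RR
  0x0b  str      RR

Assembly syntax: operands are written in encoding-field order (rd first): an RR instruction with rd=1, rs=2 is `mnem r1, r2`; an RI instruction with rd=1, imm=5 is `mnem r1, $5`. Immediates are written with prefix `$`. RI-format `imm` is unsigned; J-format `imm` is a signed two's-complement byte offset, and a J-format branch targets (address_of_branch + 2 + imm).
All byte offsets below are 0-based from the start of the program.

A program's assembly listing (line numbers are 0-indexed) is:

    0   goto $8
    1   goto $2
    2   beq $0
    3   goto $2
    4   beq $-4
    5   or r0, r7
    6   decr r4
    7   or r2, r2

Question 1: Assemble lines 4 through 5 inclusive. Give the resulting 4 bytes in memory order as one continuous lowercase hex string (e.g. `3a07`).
4. beq fields op=0x8:6|imm=-4:10 → word 23fch → fc 23
5. or fields op=0x29:6|rd=0:3|rs=7:3|pad=0:4 → word a470h → 70 a4

fc2370a4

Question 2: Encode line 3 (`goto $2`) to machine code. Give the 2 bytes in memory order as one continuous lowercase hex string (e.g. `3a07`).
L3: goto op=0x38:6|imm=2:10 ⇒ 0xe002 ⇒ little 02 e0

02e0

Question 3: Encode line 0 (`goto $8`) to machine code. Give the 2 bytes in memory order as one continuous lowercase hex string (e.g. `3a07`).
L0: goto op=0x38:6|imm=8:10 ⇒ 0xe008 ⇒ little 08 e0

08e0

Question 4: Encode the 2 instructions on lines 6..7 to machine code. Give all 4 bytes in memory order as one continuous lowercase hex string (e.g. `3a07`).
line 6 (decr): pack op=0xe:6|rd=4:3|pad=0:7 = 0x3a00; little→ 00 3a
line 7 (or): pack op=0x29:6|rd=2:3|rs=2:3|pad=0:4 = 0xa520; little→ 20 a5

003a20a5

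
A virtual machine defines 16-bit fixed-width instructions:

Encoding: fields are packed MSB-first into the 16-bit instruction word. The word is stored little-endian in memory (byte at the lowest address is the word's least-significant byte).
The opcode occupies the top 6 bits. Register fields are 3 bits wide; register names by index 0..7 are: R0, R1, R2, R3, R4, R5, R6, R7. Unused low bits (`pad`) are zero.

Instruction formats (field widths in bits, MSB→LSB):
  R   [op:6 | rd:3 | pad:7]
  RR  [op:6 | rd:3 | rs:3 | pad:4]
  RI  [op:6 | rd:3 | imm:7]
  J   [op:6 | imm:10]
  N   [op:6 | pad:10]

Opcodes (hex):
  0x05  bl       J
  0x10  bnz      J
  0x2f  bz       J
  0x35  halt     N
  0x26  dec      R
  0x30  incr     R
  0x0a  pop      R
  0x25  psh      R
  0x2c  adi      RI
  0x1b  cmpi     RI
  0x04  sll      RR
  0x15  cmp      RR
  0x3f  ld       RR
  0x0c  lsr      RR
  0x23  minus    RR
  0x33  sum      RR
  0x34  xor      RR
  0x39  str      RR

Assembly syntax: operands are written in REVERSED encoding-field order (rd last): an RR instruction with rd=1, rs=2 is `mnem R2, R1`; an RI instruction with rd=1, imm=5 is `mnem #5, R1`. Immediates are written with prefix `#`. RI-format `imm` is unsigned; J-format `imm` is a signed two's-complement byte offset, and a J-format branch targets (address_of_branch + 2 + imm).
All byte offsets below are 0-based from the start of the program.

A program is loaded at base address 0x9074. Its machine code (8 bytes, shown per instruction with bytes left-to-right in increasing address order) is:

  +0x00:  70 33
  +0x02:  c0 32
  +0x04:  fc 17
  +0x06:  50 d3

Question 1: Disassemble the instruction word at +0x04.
bl #-4

[04] fc 17 → 0x17fc
  op=0x17fc>>10=0x5 ⇒ bl (J)
  imm: (w>>0)&0x3ff=0x3fc (s10→-4) → #-4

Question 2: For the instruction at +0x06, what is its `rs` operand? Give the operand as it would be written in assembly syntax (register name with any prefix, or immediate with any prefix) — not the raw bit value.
+0x06: 50 d3 ⇒ word 0xd350 (little)
  top 6b → 0x34 → xor [RR]
  rd@[9:7]=0x6 ⇒ R6
  rs@[6:4]=0x5 ⇒ R5

R5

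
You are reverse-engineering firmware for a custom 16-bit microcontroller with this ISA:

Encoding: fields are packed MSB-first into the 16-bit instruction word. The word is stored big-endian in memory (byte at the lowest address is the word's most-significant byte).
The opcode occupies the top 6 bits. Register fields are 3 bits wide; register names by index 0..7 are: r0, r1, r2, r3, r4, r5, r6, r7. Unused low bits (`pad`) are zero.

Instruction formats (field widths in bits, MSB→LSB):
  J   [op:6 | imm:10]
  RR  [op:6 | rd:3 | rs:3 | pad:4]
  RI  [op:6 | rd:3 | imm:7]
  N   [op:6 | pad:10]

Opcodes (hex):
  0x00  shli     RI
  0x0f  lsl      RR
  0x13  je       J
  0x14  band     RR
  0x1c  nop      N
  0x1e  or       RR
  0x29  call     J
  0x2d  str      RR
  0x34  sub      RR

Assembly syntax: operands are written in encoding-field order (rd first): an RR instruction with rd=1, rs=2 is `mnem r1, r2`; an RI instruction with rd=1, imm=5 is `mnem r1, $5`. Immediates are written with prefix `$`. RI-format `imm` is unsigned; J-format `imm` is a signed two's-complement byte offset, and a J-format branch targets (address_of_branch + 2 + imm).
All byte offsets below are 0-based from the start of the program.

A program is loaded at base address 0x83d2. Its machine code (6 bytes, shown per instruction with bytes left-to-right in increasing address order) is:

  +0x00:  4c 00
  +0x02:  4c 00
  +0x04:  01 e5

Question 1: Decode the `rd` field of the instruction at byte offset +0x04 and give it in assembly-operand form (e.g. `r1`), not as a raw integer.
r3

[04] 01 e5 → 0x01e5
  top 6b → 0x0 → shli [RI]
  rd: (w>>7)&0x7=0x3 → r3
  imm: (w>>0)&0x7f=0x65 → $101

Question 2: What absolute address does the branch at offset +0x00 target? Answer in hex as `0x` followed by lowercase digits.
+0x00: 4c 00 ⇒ word 0x4c00 (big)
  opcode bits[15:10]=0x13: je/J
  [9:0] imm=0 = $0
  target = base 0x83d2 + off 0x00 + 2 + imm 0 = 0x83d4

0x83d4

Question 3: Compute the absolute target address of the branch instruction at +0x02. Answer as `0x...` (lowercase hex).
0x83d6

+0x02: 4c 00 ⇒ word 0x4c00 (big)
  opcode bits[15:10]=0x13: je/J
  imm: (w>>0)&0x3ff=0x0 → $0
  target = base 0x83d2 + off 0x02 + 2 + imm 0 = 0x83d6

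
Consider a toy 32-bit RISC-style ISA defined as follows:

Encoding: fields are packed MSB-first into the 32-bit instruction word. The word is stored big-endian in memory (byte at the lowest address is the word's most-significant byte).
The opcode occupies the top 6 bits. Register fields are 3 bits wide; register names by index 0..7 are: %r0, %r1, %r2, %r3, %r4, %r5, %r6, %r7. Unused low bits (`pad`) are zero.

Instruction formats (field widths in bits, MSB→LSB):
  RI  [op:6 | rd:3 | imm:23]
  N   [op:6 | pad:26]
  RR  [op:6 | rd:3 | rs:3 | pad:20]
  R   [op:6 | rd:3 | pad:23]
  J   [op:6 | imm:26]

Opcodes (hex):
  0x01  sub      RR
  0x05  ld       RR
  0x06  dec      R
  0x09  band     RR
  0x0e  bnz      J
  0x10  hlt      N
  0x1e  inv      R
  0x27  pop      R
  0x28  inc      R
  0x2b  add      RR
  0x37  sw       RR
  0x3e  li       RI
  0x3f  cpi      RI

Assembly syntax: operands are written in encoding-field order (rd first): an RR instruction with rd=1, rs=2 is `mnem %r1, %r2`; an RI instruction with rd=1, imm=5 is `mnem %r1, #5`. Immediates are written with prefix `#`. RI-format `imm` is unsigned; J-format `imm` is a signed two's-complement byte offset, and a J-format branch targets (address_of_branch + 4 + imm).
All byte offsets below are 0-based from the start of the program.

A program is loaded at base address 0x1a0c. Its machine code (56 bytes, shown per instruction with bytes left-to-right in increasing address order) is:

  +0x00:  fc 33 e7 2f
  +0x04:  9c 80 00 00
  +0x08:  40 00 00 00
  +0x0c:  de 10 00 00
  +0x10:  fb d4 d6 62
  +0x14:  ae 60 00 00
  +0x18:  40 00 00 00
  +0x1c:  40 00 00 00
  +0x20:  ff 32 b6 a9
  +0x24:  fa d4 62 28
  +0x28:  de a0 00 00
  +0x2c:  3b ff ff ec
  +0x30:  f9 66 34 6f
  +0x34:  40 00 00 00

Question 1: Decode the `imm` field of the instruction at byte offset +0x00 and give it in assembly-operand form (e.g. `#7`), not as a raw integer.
#3401519

[00] fc 33 e7 2f → 0xfc33e72f
  opcode bits[31:26]=0x3f: cpi/RI
  rd@[25:23]=0x0 ⇒ %r0
  imm@[22:0]=0x33e72f ⇒ #3401519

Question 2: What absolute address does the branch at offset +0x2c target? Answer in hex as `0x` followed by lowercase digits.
0x1a28

@+2c  big-endian(3b ff ff ec) = 0x3bffffec
  top 6b → 0xe → bnz [J]
  imm@[25:0]=0x3ffffec (s26→-20) ⇒ #-20
  target = base 0x1a0c + off 0x2c + 4 + imm -20 = 0x1a28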